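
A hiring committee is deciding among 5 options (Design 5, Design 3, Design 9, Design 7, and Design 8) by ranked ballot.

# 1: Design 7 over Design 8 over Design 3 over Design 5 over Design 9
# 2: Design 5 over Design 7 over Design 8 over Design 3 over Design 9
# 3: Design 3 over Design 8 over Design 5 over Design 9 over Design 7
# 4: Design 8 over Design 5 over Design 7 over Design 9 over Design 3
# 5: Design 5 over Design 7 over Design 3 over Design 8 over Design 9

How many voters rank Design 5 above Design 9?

5

Ballots ranking Design 5 above Design 9: 5.
Ballots ranking Design 9 above Design 5: 0.
So 5 of 5 voters prefer Design 5 to Design 9.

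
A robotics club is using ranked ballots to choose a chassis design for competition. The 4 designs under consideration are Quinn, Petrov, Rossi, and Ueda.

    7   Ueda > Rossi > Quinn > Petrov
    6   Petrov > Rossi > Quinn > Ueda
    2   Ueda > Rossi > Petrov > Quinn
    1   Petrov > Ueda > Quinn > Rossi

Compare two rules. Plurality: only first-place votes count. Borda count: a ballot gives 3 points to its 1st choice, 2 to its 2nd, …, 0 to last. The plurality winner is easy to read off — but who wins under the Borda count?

Plurality first-place counts: Quinn 0, Petrov 7, Rossi 0, Ueda 9 → Ueda.
Borda totals: Quinn 14, Petrov 23, Rossi 30, Ueda 29 → Rossi.

Rossi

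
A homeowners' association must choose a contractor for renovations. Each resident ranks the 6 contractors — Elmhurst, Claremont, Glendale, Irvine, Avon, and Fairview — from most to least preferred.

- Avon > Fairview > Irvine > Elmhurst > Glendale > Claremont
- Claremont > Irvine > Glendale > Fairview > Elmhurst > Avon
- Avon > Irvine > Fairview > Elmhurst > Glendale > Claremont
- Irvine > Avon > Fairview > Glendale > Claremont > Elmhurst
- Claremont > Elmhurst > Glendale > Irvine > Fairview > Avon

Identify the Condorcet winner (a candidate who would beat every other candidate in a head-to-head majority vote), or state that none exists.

Head-to-head results (5 voters total):
Elmhurst vs Claremont: Claremont wins 3–2.
Elmhurst vs Glendale: Elmhurst wins 3–2.
Elmhurst vs Irvine: Irvine wins 4–1.
Elmhurst vs Avon: Avon wins 3–2.
Elmhurst vs Fairview: Fairview wins 4–1.
Claremont vs Glendale: Glendale wins 3–2.
Claremont vs Irvine: Irvine wins 3–2.
Claremont vs Avon: Avon wins 3–2.
Claremont vs Fairview: Fairview wins 3–2.
Glendale vs Irvine: Irvine wins 4–1.
Glendale vs Avon: Avon wins 3–2.
Glendale vs Fairview: Fairview wins 3–2.
Irvine vs Avon: Irvine wins 3–2.
Irvine vs Fairview: Irvine wins 4–1.
Avon vs Fairview: Avon wins 3–2.
Irvine beats each rival — Elmhurst (4–1), Claremont (3–2), Glendale (4–1), Avon (3–2), Fairview (4–1) — so Irvine is the Condorcet winner.

Irvine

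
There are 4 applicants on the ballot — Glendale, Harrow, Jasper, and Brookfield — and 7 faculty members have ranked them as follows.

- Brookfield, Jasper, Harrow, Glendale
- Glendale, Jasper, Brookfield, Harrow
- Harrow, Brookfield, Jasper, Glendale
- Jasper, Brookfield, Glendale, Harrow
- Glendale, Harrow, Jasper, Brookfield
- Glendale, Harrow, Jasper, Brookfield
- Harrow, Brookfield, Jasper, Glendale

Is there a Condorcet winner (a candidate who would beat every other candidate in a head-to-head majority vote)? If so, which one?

Head-to-head results (7 voters total):
Glendale vs Harrow: Glendale wins 4–3.
Glendale vs Jasper: Jasper wins 4–3.
Glendale vs Brookfield: Brookfield wins 4–3.
Harrow vs Jasper: Harrow wins 4–3.
Harrow vs Brookfield: Harrow wins 4–3.
Jasper vs Brookfield: Jasper wins 4–3.
No candidate beats all others: Glendale beats Harrow beats Jasper beats Glendale, a majority cycle.

None — there is no Condorcet winner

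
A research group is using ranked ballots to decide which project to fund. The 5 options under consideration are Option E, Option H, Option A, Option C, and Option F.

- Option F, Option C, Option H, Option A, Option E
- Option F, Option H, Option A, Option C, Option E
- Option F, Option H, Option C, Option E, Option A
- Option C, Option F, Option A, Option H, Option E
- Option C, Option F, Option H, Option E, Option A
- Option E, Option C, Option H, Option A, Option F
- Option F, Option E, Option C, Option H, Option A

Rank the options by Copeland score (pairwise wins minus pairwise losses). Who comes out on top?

Pairwise results:
  Option E vs Option H: Option H wins 5–2.
  Option E vs Option A: Option E wins 4–3.
  Option E vs Option C: Option C wins 5–2.
  Option E vs Option F: Option F wins 6–1.
  Option H vs Option A: Option H wins 6–1.
  Option H vs Option C: Option C wins 5–2.
  Option H vs Option F: Option F wins 6–1.
  Option A vs Option C: Option C wins 6–1.
  Option A vs Option F: Option F wins 6–1.
  Option C vs Option F: Option F wins 4–3.
Copeland scores (wins − losses):
  Option E: 1 − 3 = -2
  Option H: 2 − 2 = 0
  Option A: 0 − 4 = -4
  Option C: 3 − 1 = 2
  Option F: 4 − 0 = 4
Option F has the best Copeland score.

Option F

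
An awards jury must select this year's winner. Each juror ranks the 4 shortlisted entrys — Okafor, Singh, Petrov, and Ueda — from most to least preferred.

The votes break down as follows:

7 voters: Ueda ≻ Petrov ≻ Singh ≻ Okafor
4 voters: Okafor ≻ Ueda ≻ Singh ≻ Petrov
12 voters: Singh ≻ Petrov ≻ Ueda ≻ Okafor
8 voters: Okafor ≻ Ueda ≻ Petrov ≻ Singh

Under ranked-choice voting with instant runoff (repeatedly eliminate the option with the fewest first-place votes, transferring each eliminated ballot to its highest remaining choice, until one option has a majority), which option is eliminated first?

Petrov

Round 1: Okafor 12, Singh 12, Ueda 7, Petrov 0. Petrov has the fewest and is eliminated.
Round 2: Okafor 12, Singh 12, Ueda 7. Ueda has the fewest and is eliminated.
Round 3: Singh 19, Okafor 12. Singh has a majority.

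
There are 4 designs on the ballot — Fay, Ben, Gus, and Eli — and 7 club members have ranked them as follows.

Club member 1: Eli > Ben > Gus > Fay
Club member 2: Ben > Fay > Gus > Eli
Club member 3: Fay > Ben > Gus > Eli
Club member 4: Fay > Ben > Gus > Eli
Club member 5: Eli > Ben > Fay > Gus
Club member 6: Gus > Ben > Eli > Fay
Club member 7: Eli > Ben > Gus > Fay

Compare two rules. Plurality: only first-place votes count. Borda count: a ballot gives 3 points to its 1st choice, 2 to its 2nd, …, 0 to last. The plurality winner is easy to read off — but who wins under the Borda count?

Plurality first-place counts: Fay 2, Ben 1, Gus 1, Eli 3 → Eli.
Borda totals: Fay 9, Ben 15, Gus 8, Eli 10 → Ben.

Ben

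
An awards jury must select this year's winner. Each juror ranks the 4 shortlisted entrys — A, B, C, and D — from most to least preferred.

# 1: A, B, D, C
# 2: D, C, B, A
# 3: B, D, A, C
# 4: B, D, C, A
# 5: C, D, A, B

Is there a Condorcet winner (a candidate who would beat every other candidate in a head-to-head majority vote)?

Yes

Head-to-head results (5 voters total):
A vs B: B wins 3–2.
A vs C: C wins 3–2.
A vs D: D wins 4–1.
B vs C: B wins 3–2.
B vs D: B wins 3–2.
C vs D: D wins 4–1.
B beats each rival — A (3–2), C (3–2), D (3–2) — so B is the Condorcet winner.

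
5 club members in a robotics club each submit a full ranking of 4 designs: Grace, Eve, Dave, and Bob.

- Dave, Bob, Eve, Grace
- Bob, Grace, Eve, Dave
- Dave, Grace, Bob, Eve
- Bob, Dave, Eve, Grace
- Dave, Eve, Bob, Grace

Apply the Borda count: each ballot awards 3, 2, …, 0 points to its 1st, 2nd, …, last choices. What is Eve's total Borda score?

Borda scores:
  Grace: 0 + 2 + 2 + 0 + 0 = 4
  Eve: 1 + 1 + 0 + 1 + 2 = 5
  Dave: 3 + 0 + 3 + 2 + 3 = 11
  Bob: 2 + 3 + 1 + 3 + 1 = 10

5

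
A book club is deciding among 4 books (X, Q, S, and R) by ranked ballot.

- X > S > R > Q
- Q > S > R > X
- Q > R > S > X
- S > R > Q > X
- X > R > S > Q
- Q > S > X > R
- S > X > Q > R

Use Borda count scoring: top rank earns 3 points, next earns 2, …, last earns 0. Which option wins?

S

Borda scores:
  X: 3 + 0 + 0 + 0 + 3 + 1 + 2 = 9
  Q: 0 + 3 + 3 + 1 + 0 + 3 + 1 = 11
  S: 2 + 2 + 1 + 3 + 1 + 2 + 3 = 14
  R: 1 + 1 + 2 + 2 + 2 + 0 + 0 = 8
S has the highest total.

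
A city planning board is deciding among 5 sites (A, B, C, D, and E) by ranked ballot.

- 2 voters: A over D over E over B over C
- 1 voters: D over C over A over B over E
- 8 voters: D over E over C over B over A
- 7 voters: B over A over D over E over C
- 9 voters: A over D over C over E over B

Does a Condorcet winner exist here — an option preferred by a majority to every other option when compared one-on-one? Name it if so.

Head-to-head results (27 voters total):
A vs B: B wins 15–12.
A vs C: A wins 18–9.
A vs D: A wins 18–9.
A vs E: A wins 19–8.
B vs C: C wins 18–9.
B vs D: D wins 20–7.
B vs E: E wins 19–8.
C vs D: D wins 27–0.
C vs E: E wins 17–10.
D vs E: D wins 27–0.
No candidate beats all others: A beats C beats B beats A, a majority cycle.

None — there is no Condorcet winner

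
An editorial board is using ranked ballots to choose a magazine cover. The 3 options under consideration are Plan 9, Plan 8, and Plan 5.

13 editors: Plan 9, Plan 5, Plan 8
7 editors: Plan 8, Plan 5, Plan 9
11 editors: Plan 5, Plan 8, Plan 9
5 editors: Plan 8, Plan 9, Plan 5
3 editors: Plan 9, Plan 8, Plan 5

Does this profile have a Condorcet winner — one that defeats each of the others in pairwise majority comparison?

No

Head-to-head results (39 voters total):
Plan 9 vs Plan 8: Plan 8 wins 23–16.
Plan 9 vs Plan 5: Plan 9 wins 21–18.
Plan 8 vs Plan 5: Plan 5 wins 24–15.
No candidate beats all others: Plan 9 beats Plan 5 beats Plan 8 beats Plan 9, a majority cycle.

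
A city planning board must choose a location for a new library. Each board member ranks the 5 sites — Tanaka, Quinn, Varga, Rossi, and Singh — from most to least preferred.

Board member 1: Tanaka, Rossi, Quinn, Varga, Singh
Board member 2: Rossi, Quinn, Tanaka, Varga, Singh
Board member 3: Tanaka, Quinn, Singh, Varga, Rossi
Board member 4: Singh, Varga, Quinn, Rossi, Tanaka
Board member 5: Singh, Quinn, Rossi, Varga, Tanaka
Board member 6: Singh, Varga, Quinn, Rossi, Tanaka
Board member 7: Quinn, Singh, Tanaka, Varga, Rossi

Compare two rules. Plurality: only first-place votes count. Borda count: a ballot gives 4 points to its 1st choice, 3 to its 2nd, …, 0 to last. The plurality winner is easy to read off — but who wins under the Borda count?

Plurality first-place counts: Tanaka 2, Quinn 1, Varga 0, Rossi 1, Singh 3 → Singh.
Borda totals: Tanaka 12, Quinn 19, Varga 11, Rossi 11, Singh 17 → Quinn.

Quinn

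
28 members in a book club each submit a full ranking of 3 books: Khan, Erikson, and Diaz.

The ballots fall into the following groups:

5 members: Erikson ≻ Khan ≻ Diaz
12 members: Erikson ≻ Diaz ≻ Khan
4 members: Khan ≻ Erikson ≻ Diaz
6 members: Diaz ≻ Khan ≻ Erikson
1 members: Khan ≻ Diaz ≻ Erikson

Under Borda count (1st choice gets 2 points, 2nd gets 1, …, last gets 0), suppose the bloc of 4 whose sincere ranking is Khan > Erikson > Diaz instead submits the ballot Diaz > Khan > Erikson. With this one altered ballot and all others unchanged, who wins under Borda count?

Erikson

Borda totals with the altered ballot: Khan 17, Erikson 34, Diaz 33.
The winner is unchanged: still Erikson.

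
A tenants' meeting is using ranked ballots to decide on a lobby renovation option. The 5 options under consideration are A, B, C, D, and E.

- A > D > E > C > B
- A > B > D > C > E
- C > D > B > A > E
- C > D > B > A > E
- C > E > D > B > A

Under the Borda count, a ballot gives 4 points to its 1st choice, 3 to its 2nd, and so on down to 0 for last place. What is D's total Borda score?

Borda scores:
  A: 4 + 4 + 1 + 1 + 0 = 10
  B: 0 + 3 + 2 + 2 + 1 = 8
  C: 1 + 1 + 4 + 4 + 4 = 14
  D: 3 + 2 + 3 + 3 + 2 = 13
  E: 2 + 0 + 0 + 0 + 3 = 5

13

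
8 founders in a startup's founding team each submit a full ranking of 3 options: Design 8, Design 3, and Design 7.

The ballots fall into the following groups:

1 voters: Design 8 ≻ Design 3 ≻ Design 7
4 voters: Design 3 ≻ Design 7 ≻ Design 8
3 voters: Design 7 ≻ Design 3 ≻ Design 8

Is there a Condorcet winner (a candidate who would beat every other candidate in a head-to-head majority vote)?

Yes

Head-to-head results (8 voters total):
Design 8 vs Design 3: Design 3 wins 7–1.
Design 8 vs Design 7: Design 7 wins 7–1.
Design 3 vs Design 7: Design 3 wins 5–3.
Design 3 beats each rival — Design 8 (7–1), Design 7 (5–3) — so Design 3 is the Condorcet winner.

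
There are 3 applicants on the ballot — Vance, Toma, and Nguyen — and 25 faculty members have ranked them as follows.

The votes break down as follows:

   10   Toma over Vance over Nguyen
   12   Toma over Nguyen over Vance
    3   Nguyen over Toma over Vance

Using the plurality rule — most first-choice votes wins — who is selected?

Toma

First-place vote totals:
  Vance: 0
  Toma: 22
  Nguyen: 3
Toma has the most first-place votes.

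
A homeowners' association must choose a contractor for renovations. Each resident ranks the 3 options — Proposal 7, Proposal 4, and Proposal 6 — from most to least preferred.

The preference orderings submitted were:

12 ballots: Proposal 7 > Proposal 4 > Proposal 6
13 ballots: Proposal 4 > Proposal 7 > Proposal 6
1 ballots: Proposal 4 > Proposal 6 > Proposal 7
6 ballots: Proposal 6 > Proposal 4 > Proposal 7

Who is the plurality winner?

First-place vote totals:
  Proposal 7: 12
  Proposal 4: 14
  Proposal 6: 6
Proposal 4 has the most first-place votes.

Proposal 4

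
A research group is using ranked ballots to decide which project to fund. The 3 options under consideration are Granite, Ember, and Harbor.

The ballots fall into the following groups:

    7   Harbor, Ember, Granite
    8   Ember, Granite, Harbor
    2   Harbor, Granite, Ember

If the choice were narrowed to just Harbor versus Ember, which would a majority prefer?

Harbor

Ballots ranking Harbor above Ember: 7+2 = 9.
Ballots ranking Ember above Harbor: 8.
Harbor wins the head-to-head, 9–8.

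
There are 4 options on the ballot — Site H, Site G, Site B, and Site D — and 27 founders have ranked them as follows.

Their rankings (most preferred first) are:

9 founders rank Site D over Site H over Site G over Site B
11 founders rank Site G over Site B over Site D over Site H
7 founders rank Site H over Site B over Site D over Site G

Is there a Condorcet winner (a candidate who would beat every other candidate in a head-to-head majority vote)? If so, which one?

Head-to-head results (27 voters total):
Site H vs Site G: Site H wins 16–11.
Site H vs Site B: Site H wins 16–11.
Site H vs Site D: Site D wins 20–7.
Site G vs Site B: Site G wins 20–7.
Site G vs Site D: Site D wins 16–11.
Site B vs Site D: Site B wins 18–9.
No candidate beats all others: Site H beats Site B beats Site D beats Site H, a majority cycle.

There is no Condorcet winner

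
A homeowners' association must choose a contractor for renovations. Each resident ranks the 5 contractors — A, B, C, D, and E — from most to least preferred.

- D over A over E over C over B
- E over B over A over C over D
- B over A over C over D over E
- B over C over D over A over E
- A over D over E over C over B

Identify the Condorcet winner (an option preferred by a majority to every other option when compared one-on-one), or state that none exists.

Head-to-head results (5 voters total):
A vs B: B wins 3–2.
A vs C: A wins 4–1.
A vs D: A wins 3–2.
A vs E: A wins 4–1.
B vs C: B wins 3–2.
B vs D: B wins 3–2.
B vs E: E wins 3–2.
C vs D: C wins 3–2.
C vs E: E wins 3–2.
D vs E: D wins 4–1.
No candidate beats all others: A beats E beats B beats A, a majority cycle.

None — there is no Condorcet winner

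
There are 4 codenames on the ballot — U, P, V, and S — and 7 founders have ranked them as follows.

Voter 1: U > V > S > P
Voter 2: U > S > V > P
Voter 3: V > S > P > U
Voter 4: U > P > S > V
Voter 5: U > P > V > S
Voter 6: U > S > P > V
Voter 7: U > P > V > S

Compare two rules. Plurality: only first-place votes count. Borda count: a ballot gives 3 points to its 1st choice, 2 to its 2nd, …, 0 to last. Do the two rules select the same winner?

Yes

Plurality first-place counts: U 6, P 0, V 1, S 0 → U.
Borda totals: U 18, P 8, V 8, S 8 → U.
The two rules agree on U.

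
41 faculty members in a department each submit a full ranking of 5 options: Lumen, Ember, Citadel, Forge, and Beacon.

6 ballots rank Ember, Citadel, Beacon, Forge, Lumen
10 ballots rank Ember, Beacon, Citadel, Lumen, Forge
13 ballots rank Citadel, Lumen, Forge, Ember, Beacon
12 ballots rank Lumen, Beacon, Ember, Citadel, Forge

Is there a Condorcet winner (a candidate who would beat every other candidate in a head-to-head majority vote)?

No

Head-to-head results (41 voters total):
Lumen vs Ember: Lumen wins 25–16.
Lumen vs Citadel: Citadel wins 29–12.
Lumen vs Forge: Lumen wins 35–6.
Lumen vs Beacon: Lumen wins 25–16.
Ember vs Citadel: Ember wins 28–13.
Ember vs Forge: Ember wins 28–13.
Ember vs Beacon: Ember wins 29–12.
Citadel vs Forge: Citadel wins 41–0.
Citadel vs Beacon: Beacon wins 22–19.
Forge vs Beacon: Beacon wins 28–13.
No candidate beats all others: Lumen beats Ember beats Citadel beats Lumen, a majority cycle.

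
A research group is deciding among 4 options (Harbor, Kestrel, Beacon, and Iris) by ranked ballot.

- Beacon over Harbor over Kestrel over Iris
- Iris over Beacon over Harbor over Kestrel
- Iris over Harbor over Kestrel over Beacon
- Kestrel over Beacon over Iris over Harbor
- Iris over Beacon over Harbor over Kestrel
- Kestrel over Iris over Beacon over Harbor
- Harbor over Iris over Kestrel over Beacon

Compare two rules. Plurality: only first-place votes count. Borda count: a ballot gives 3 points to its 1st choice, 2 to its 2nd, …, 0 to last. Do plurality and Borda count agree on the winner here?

Yes

Plurality first-place counts: Harbor 1, Kestrel 2, Beacon 1, Iris 3 → Iris.
Borda totals: Harbor 9, Kestrel 9, Beacon 10, Iris 14 → Iris.
The two rules agree on Iris.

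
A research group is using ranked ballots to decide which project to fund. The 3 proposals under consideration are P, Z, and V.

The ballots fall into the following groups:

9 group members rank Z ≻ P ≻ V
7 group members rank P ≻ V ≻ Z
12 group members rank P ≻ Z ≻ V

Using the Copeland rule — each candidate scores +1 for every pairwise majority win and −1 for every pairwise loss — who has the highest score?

Pairwise results:
  P vs Z: P wins 19–9.
  P vs V: P wins 28–0.
  Z vs V: Z wins 21–7.
Copeland scores (wins − losses):
  P: 2 − 0 = 2
  Z: 1 − 1 = 0
  V: 0 − 2 = -2
P has the best Copeland score.

P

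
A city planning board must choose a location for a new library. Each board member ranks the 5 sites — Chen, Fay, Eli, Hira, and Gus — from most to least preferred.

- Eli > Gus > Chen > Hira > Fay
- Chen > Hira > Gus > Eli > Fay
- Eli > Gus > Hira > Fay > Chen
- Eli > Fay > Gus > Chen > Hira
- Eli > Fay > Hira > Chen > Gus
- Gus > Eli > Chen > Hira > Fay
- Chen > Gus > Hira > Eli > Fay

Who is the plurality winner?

Eli

First-place vote totals:
  Chen: 2
  Fay: 0
  Eli: 4
  Hira: 0
  Gus: 1
Eli has the most first-place votes.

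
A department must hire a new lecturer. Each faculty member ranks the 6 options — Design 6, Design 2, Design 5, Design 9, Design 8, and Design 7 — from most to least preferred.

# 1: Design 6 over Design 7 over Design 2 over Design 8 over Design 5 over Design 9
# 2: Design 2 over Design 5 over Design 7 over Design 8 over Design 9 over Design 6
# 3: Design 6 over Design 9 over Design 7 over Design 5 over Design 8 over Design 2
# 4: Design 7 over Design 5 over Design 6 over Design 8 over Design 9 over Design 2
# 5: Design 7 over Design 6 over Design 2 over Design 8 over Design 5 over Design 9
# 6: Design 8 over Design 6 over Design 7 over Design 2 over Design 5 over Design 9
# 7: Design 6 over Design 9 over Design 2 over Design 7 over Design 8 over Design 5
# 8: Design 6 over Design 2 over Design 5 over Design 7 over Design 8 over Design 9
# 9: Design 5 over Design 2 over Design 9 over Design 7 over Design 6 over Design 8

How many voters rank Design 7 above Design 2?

5

Ballots ranking Design 7 above Design 2: 5.
Ballots ranking Design 2 above Design 7: 4.
So 5 of 9 voters prefer Design 7 to Design 2.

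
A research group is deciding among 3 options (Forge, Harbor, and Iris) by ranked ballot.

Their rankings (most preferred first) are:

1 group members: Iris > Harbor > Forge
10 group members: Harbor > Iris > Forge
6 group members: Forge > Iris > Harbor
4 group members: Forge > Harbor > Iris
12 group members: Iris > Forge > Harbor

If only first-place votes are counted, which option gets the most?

Iris

First-place vote totals:
  Forge: 10
  Harbor: 10
  Iris: 13
Iris has the most first-place votes.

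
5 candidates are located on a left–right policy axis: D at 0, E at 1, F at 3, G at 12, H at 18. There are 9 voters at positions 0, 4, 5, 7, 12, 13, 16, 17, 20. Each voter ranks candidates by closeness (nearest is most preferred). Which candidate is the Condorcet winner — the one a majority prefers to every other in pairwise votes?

G

With single-peaked preferences on a line, the Condorcet winner is the candidate closest to the median voter.
The median voter (position 12) is closest to G at 12.
Check: G vs E — voters closer to G: 6 of 9.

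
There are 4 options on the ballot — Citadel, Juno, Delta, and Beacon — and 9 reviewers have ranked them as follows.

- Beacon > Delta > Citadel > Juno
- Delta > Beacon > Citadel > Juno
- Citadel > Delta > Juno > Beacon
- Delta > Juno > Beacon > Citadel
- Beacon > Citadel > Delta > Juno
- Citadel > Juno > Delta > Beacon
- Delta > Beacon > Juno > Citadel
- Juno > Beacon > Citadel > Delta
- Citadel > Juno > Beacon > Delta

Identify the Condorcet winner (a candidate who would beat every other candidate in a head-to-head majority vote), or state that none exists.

There is no Condorcet winner

Head-to-head results (9 voters total):
Citadel vs Juno: Citadel wins 6–3.
Citadel vs Delta: Citadel wins 5–4.
Citadel vs Beacon: Beacon wins 6–3.
Juno vs Delta: Delta wins 6–3.
Juno vs Beacon: Juno wins 5–4.
Delta vs Beacon: Delta wins 5–4.
No candidate beats all others: Citadel beats Juno beats Beacon beats Citadel, a majority cycle.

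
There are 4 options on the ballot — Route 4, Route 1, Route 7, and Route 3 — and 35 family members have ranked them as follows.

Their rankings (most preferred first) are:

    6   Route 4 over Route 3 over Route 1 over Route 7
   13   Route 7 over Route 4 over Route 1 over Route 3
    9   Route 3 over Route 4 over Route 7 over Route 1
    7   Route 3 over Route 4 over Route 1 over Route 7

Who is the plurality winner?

Route 3

First-place vote totals:
  Route 4: 6
  Route 1: 0
  Route 7: 13
  Route 3: 16
Route 3 has the most first-place votes.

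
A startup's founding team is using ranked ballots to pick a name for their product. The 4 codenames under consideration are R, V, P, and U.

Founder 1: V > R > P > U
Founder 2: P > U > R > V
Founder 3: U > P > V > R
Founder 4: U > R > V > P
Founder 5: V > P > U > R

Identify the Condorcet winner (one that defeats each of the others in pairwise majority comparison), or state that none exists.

None — there is no Condorcet winner

Head-to-head results (5 voters total):
R vs V: V wins 3–2.
R vs P: P wins 3–2.
R vs U: U wins 4–1.
V vs P: V wins 3–2.
V vs U: U wins 3–2.
P vs U: P wins 3–2.
No candidate beats all others: V beats P beats U beats V, a majority cycle.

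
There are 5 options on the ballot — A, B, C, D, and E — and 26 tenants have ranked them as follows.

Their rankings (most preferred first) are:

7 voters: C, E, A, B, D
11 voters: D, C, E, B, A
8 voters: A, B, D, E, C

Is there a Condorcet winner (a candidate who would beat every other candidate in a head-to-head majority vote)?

No

Head-to-head results (26 voters total):
A vs B: A wins 15–11.
A vs C: C wins 18–8.
A vs D: A wins 15–11.
A vs E: E wins 18–8.
B vs C: C wins 18–8.
B vs D: B wins 15–11.
B vs E: E wins 18–8.
C vs D: D wins 19–7.
C vs E: C wins 18–8.
D vs E: D wins 19–7.
No candidate beats all others: A beats D beats C beats A, a majority cycle.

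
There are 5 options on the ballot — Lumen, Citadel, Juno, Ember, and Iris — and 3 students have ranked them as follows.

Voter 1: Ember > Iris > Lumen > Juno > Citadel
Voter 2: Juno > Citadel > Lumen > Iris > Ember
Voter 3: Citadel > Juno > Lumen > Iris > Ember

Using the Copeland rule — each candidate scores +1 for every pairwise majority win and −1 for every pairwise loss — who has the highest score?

Juno

Pairwise results:
  Lumen vs Citadel: Citadel wins 2–1.
  Lumen vs Juno: Juno wins 2–1.
  Lumen vs Ember: Lumen wins 2–1.
  Lumen vs Iris: Lumen wins 2–1.
  Citadel vs Juno: Juno wins 2–1.
  Citadel vs Ember: Citadel wins 2–1.
  Citadel vs Iris: Citadel wins 2–1.
  Juno vs Ember: Juno wins 2–1.
  Juno vs Iris: Juno wins 2–1.
  Ember vs Iris: Iris wins 2–1.
Copeland scores (wins − losses):
  Lumen: 2 − 2 = 0
  Citadel: 3 − 1 = 2
  Juno: 4 − 0 = 4
  Ember: 0 − 4 = -4
  Iris: 1 − 3 = -2
Juno has the best Copeland score.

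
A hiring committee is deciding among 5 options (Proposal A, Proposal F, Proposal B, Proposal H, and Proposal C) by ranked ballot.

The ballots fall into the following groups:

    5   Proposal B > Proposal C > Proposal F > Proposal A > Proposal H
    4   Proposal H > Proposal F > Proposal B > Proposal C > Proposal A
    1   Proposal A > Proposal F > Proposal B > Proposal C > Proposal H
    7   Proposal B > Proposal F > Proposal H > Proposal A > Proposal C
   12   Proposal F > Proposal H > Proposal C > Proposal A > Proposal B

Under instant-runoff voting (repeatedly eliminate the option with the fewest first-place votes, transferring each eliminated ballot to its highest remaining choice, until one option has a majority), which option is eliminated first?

Proposal C

Round 1: Proposal F 12, Proposal B 12, Proposal H 4, Proposal A 1, Proposal C 0. Proposal C has the fewest and is eliminated.
Round 2: Proposal F 12, Proposal B 12, Proposal H 4, Proposal A 1. Proposal A has the fewest and is eliminated.
Round 3: Proposal F 13, Proposal B 12, Proposal H 4. Proposal H has the fewest and is eliminated.
Round 4: Proposal F 17, Proposal B 12. Proposal F has a majority.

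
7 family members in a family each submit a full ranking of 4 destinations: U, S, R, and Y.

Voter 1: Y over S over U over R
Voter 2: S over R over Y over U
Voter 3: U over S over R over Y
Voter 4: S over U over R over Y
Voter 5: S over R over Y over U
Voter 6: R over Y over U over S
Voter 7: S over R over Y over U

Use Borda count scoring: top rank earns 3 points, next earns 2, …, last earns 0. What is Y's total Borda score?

8

Borda scores:
  U: 1 + 0 + 3 + 2 + 0 + 1 + 0 = 7
  S: 2 + 3 + 2 + 3 + 3 + 0 + 3 = 16
  R: 0 + 2 + 1 + 1 + 2 + 3 + 2 = 11
  Y: 3 + 1 + 0 + 0 + 1 + 2 + 1 = 8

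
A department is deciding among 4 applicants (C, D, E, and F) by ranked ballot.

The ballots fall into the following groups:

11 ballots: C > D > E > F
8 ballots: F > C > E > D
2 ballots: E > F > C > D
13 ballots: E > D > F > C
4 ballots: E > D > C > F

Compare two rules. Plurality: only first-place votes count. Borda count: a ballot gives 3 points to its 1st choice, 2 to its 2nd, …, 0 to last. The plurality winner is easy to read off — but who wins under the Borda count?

E

Plurality first-place counts: C 11, D 0, E 19, F 8 → E.
Borda totals: C 55, D 56, E 76, F 41 → E.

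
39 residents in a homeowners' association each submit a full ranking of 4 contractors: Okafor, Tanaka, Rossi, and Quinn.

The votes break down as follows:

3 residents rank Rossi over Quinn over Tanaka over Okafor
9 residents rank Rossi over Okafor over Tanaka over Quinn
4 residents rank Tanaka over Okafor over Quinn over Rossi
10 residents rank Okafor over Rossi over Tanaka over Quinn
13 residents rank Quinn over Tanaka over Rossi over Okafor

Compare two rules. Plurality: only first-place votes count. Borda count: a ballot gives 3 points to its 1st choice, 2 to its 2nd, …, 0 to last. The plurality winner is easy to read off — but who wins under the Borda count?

Plurality first-place counts: Okafor 10, Tanaka 4, Rossi 12, Quinn 13 → Quinn.
Borda totals: Okafor 56, Tanaka 60, Rossi 69, Quinn 49 → Rossi.

Rossi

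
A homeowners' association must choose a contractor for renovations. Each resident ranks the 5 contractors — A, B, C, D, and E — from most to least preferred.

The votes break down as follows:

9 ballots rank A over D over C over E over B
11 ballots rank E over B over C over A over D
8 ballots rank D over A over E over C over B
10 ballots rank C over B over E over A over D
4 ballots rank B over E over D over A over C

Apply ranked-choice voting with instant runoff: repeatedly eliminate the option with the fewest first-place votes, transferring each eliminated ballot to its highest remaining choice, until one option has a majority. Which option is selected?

E

Round 1: E 11, C 10, A 9, D 8, B 4. B has the fewest and is eliminated.
Round 2: E 15, C 10, A 9, D 8. D has the fewest and is eliminated.
Round 3: A 17, E 15, C 10. C has the fewest and is eliminated.
Round 4: E 25, A 17. E has a majority.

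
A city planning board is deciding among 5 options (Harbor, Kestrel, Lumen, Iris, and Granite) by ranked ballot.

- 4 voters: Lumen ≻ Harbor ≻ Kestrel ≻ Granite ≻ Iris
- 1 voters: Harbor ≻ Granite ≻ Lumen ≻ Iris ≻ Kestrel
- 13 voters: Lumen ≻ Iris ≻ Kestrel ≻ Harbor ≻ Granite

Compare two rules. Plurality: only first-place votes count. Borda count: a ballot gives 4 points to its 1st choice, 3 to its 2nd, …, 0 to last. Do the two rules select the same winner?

Yes

Plurality first-place counts: Harbor 1, Kestrel 0, Lumen 17, Iris 0, Granite 0 → Lumen.
Borda totals: Harbor 29, Kestrel 34, Lumen 70, Iris 40, Granite 7 → Lumen.
The two rules agree on Lumen.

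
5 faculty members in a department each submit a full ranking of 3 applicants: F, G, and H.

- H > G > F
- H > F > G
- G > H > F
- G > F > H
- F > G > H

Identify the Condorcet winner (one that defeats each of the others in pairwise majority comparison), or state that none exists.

Head-to-head results (5 voters total):
F vs G: G wins 3–2.
F vs H: H wins 3–2.
G vs H: G wins 3–2.
G beats each rival — F (3–2), H (3–2) — so G is the Condorcet winner.

G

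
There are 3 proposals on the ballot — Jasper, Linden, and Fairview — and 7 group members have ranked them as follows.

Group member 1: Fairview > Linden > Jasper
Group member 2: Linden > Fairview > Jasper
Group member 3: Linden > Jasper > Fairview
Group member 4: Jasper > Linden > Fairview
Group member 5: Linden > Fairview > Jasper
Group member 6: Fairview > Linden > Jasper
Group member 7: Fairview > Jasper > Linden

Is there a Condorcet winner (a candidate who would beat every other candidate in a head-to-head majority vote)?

Yes

Head-to-head results (7 voters total):
Jasper vs Linden: Linden wins 5–2.
Jasper vs Fairview: Fairview wins 5–2.
Linden vs Fairview: Linden wins 4–3.
Linden beats each rival — Jasper (5–2), Fairview (4–3) — so Linden is the Condorcet winner.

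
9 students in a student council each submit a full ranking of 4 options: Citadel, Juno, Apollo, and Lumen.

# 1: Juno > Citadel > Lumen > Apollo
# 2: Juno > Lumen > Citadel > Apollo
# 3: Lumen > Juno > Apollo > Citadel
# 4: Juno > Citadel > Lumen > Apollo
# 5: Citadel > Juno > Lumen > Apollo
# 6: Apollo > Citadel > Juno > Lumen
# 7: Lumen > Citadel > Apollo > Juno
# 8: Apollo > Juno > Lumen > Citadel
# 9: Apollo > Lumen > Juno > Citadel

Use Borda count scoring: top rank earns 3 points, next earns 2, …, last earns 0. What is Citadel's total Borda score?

12

Borda scores:
  Citadel: 2 + 1 + 0 + 2 + 3 + 2 + 2 + 0 + 0 = 12
  Juno: 3 + 3 + 2 + 3 + 2 + 1 + 0 + 2 + 1 = 17
  Apollo: 0 + 0 + 1 + 0 + 0 + 3 + 1 + 3 + 3 = 11
  Lumen: 1 + 2 + 3 + 1 + 1 + 0 + 3 + 1 + 2 = 14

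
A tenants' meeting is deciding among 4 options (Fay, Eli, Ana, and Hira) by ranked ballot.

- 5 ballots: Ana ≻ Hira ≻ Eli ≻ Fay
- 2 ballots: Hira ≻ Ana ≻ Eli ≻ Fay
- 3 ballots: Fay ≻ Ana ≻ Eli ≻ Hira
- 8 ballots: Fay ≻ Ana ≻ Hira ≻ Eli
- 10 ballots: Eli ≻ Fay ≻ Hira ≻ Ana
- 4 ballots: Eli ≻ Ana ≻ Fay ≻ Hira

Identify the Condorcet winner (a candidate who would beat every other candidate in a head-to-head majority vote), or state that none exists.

Head-to-head results (32 voters total):
Fay vs Eli: Eli wins 21–11.
Fay vs Ana: Fay wins 21–11.
Fay vs Hira: Fay wins 25–7.
Eli vs Ana: Ana wins 18–14.
Eli vs Hira: Eli wins 17–15.
Ana vs Hira: Ana wins 20–12.
No candidate beats all others: Fay beats Ana beats Eli beats Fay, a majority cycle.

None — there is no Condorcet winner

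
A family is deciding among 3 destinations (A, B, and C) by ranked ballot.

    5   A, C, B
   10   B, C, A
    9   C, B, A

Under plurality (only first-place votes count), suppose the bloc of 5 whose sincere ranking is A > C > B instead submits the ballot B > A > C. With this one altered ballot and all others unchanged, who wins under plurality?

B

First-place totals with the altered ballot: A 0, B 15, C 9.
The winner is unchanged: still B.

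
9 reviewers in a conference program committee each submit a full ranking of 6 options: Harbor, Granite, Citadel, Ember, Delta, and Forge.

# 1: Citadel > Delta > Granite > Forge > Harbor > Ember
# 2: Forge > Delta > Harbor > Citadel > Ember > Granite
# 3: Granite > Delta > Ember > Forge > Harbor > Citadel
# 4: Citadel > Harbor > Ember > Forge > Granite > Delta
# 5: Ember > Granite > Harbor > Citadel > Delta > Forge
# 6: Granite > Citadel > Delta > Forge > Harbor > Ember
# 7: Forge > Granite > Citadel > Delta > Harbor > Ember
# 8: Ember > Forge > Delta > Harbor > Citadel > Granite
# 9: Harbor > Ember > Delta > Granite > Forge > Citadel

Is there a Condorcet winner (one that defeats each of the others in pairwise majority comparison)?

No

Head-to-head results (9 voters total):
Harbor vs Granite: Granite wins 5–4.
Harbor vs Citadel: Harbor wins 5–4.
Harbor vs Ember: Harbor wins 6–3.
Harbor vs Delta: Delta wins 6–3.
Harbor vs Forge: Forge wins 6–3.
Granite vs Citadel: Granite wins 5–4.
Granite vs Ember: Ember wins 5–4.
Granite vs Delta: Granite wins 5–4.
Granite vs Forge: Granite wins 5–4.
Citadel vs Ember: Citadel wins 5–4.
Citadel vs Delta: Citadel wins 5–4.
Citadel vs Forge: Forge wins 5–4.
Ember vs Delta: Delta wins 5–4.
Ember vs Forge: Ember wins 5–4.
Delta vs Forge: Delta wins 5–4.
No candidate beats all others: Harbor beats Ember beats Granite beats Harbor, a majority cycle.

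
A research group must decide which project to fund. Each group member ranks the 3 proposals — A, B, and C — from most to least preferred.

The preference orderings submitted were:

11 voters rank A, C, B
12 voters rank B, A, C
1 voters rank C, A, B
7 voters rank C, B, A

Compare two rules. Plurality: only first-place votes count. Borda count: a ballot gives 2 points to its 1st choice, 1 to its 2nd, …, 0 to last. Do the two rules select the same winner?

Plurality first-place counts: A 11, B 12, C 8 → B.
Borda totals: A 35, B 31, C 27 → A.
The two rules disagree: plurality picks B, Borda picks A.

No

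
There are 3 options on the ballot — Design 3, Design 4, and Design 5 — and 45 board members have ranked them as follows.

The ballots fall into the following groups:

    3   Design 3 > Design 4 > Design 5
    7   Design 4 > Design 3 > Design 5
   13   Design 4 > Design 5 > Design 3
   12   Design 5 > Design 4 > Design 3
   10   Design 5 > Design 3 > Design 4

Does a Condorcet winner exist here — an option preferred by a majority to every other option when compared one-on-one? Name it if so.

Design 4

Head-to-head results (45 voters total):
Design 3 vs Design 4: Design 4 wins 32–13.
Design 3 vs Design 5: Design 5 wins 35–10.
Design 4 vs Design 5: Design 4 wins 23–22.
Design 4 beats each rival — Design 3 (32–13), Design 5 (23–22) — so Design 4 is the Condorcet winner.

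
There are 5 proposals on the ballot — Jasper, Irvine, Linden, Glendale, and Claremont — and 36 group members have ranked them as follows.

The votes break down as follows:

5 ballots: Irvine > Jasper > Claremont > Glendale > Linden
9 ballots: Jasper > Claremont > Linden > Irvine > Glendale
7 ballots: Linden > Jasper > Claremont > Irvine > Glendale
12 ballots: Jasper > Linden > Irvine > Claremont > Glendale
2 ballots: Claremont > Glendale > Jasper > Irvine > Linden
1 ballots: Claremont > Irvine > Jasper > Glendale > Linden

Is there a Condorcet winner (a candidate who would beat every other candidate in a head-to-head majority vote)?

Head-to-head results (36 voters total):
Jasper vs Irvine: Jasper wins 30–6.
Jasper vs Linden: Jasper wins 29–7.
Jasper vs Glendale: Jasper wins 34–2.
Jasper vs Claremont: Jasper wins 33–3.
Irvine vs Linden: Linden wins 28–8.
Irvine vs Glendale: Irvine wins 34–2.
Irvine vs Claremont: Claremont wins 19–17.
Linden vs Glendale: Linden wins 28–8.
Linden vs Claremont: Linden wins 19–17.
Glendale vs Claremont: Claremont wins 36–0.
Jasper beats each rival — Irvine (30–6), Linden (29–7), Glendale (34–2), Claremont (33–3) — so Jasper is the Condorcet winner.

Yes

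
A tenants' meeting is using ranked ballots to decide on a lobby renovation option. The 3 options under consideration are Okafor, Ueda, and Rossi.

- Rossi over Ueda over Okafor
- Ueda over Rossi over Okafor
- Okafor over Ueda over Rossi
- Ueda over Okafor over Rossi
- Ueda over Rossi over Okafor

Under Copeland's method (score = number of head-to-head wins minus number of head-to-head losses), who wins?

Ueda

Pairwise results:
  Okafor vs Ueda: Ueda wins 4–1.
  Okafor vs Rossi: Rossi wins 3–2.
  Ueda vs Rossi: Ueda wins 4–1.
Copeland scores (wins − losses):
  Okafor: 0 − 2 = -2
  Ueda: 2 − 0 = 2
  Rossi: 1 − 1 = 0
Ueda has the best Copeland score.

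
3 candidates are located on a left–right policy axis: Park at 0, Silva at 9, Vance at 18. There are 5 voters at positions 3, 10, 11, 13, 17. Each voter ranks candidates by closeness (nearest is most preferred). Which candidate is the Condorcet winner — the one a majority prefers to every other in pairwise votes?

Silva

With single-peaked preferences on a line, the Condorcet winner is the candidate closest to the median voter.
The median voter (position 11) is closest to Silva at 9.
Check: Silva vs Park — voters closer to Silva: 4 of 5.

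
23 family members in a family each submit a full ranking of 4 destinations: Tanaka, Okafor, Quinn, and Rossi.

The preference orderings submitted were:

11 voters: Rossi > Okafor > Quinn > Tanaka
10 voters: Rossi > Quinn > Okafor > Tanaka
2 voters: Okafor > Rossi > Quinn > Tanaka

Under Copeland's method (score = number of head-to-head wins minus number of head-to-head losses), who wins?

Rossi

Pairwise results:
  Tanaka vs Okafor: Okafor wins 23–0.
  Tanaka vs Quinn: Quinn wins 23–0.
  Tanaka vs Rossi: Rossi wins 23–0.
  Okafor vs Quinn: Okafor wins 13–10.
  Okafor vs Rossi: Rossi wins 21–2.
  Quinn vs Rossi: Rossi wins 23–0.
Copeland scores (wins − losses):
  Tanaka: 0 − 3 = -3
  Okafor: 2 − 1 = 1
  Quinn: 1 − 2 = -1
  Rossi: 3 − 0 = 3
Rossi has the best Copeland score.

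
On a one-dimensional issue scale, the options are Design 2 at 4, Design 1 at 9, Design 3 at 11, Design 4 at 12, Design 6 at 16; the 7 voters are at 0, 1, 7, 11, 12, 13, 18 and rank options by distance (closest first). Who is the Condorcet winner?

With single-peaked preferences on a line, the Condorcet winner is the candidate closest to the median voter.
The median voter (position 11) is closest to Design 3 at 11.
Check: Design 3 vs Design 4 — voters closer to Design 3: 4 of 7.

Design 3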